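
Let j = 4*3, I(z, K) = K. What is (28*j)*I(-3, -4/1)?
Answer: -1344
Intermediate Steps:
j = 12
(28*j)*I(-3, -4/1) = (28*12)*(-4/1) = 336*(-4*1) = 336*(-4) = -1344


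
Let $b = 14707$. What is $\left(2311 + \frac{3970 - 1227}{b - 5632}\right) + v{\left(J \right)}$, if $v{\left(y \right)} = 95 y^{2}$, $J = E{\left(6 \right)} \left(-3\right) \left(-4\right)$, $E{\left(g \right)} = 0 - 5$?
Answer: $\frac{3124625068}{9075} \approx 3.4431 \cdot 10^{5}$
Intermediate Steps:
$E{\left(g \right)} = -5$ ($E{\left(g \right)} = 0 - 5 = -5$)
$J = -60$ ($J = \left(-5\right) \left(-3\right) \left(-4\right) = 15 \left(-4\right) = -60$)
$\left(2311 + \frac{3970 - 1227}{b - 5632}\right) + v{\left(J \right)} = \left(2311 + \frac{3970 - 1227}{14707 - 5632}\right) + 95 \left(-60\right)^{2} = \left(2311 + \frac{2743}{9075}\right) + 95 \cdot 3600 = \left(2311 + 2743 \cdot \frac{1}{9075}\right) + 342000 = \left(2311 + \frac{2743}{9075}\right) + 342000 = \frac{20975068}{9075} + 342000 = \frac{3124625068}{9075}$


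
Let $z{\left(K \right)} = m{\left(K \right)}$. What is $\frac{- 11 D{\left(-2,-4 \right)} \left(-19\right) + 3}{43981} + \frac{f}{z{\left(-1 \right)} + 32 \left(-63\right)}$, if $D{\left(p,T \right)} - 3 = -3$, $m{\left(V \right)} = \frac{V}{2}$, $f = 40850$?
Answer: $- \frac{3593235601}{177375373} \approx -20.258$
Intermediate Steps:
$m{\left(V \right)} = \frac{V}{2}$ ($m{\left(V \right)} = V \frac{1}{2} = \frac{V}{2}$)
$z{\left(K \right)} = \frac{K}{2}$
$D{\left(p,T \right)} = 0$ ($D{\left(p,T \right)} = 3 - 3 = 0$)
$\frac{- 11 D{\left(-2,-4 \right)} \left(-19\right) + 3}{43981} + \frac{f}{z{\left(-1 \right)} + 32 \left(-63\right)} = \frac{- 11 \cdot 0 \left(-19\right) + 3}{43981} + \frac{40850}{\frac{1}{2} \left(-1\right) + 32 \left(-63\right)} = \left(\left(-11\right) 0 + 3\right) \frac{1}{43981} + \frac{40850}{- \frac{1}{2} - 2016} = \left(0 + 3\right) \frac{1}{43981} + \frac{40850}{- \frac{4033}{2}} = 3 \cdot \frac{1}{43981} + 40850 \left(- \frac{2}{4033}\right) = \frac{3}{43981} - \frac{81700}{4033} = - \frac{3593235601}{177375373}$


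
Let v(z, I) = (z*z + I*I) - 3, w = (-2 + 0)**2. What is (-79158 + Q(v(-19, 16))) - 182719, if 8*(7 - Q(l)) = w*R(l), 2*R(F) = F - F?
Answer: -261870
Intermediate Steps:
R(F) = 0 (R(F) = (F - F)/2 = (1/2)*0 = 0)
w = 4 (w = (-2)**2 = 4)
v(z, I) = -3 + I**2 + z**2 (v(z, I) = (z**2 + I**2) - 3 = (I**2 + z**2) - 3 = -3 + I**2 + z**2)
Q(l) = 7 (Q(l) = 7 - 0/2 = 7 - 1/8*0 = 7 + 0 = 7)
(-79158 + Q(v(-19, 16))) - 182719 = (-79158 + 7) - 182719 = -79151 - 182719 = -261870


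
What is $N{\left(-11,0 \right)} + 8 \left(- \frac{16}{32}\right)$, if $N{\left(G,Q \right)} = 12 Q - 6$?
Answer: $-10$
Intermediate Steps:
$N{\left(G,Q \right)} = -6 + 12 Q$
$N{\left(-11,0 \right)} + 8 \left(- \frac{16}{32}\right) = \left(-6 + 12 \cdot 0\right) + 8 \left(- \frac{16}{32}\right) = \left(-6 + 0\right) + 8 \left(\left(-16\right) \frac{1}{32}\right) = -6 + 8 \left(- \frac{1}{2}\right) = -6 - 4 = -10$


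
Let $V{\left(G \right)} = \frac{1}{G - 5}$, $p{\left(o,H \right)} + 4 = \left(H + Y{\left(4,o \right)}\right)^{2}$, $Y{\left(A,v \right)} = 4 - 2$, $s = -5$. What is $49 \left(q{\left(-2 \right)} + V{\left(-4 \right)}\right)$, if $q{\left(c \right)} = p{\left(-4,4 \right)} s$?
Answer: $- \frac{70609}{9} \approx -7845.4$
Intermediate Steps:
$Y{\left(A,v \right)} = 2$
$p{\left(o,H \right)} = -4 + \left(2 + H\right)^{2}$ ($p{\left(o,H \right)} = -4 + \left(H + 2\right)^{2} = -4 + \left(2 + H\right)^{2}$)
$V{\left(G \right)} = \frac{1}{-5 + G}$
$q{\left(c \right)} = -160$ ($q{\left(c \right)} = 4 \left(4 + 4\right) \left(-5\right) = 4 \cdot 8 \left(-5\right) = 32 \left(-5\right) = -160$)
$49 \left(q{\left(-2 \right)} + V{\left(-4 \right)}\right) = 49 \left(-160 + \frac{1}{-5 - 4}\right) = 49 \left(-160 + \frac{1}{-9}\right) = 49 \left(-160 - \frac{1}{9}\right) = 49 \left(- \frac{1441}{9}\right) = - \frac{70609}{9}$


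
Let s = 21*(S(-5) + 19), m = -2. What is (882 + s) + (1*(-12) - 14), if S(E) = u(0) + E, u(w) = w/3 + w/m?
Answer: 1150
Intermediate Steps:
u(w) = -w/6 (u(w) = w/3 + w/(-2) = w*(⅓) + w*(-½) = w/3 - w/2 = -w/6)
S(E) = E (S(E) = -⅙*0 + E = 0 + E = E)
s = 294 (s = 21*(-5 + 19) = 21*14 = 294)
(882 + s) + (1*(-12) - 14) = (882 + 294) + (1*(-12) - 14) = 1176 + (-12 - 14) = 1176 - 26 = 1150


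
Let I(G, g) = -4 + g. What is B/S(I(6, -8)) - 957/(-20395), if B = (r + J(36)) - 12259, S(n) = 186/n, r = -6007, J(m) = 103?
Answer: 740898437/632245 ≈ 1171.9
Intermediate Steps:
B = -18163 (B = (-6007 + 103) - 12259 = -5904 - 12259 = -18163)
B/S(I(6, -8)) - 957/(-20395) = -18163/(186/(-4 - 8)) - 957/(-20395) = -18163/(186/(-12)) - 957*(-1/20395) = -18163/(186*(-1/12)) + 957/20395 = -18163/(-31/2) + 957/20395 = -18163*(-2/31) + 957/20395 = 36326/31 + 957/20395 = 740898437/632245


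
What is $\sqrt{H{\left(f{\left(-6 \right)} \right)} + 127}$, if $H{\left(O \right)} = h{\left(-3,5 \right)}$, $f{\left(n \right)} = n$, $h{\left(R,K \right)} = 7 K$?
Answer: $9 \sqrt{2} \approx 12.728$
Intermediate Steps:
$H{\left(O \right)} = 35$ ($H{\left(O \right)} = 7 \cdot 5 = 35$)
$\sqrt{H{\left(f{\left(-6 \right)} \right)} + 127} = \sqrt{35 + 127} = \sqrt{162} = 9 \sqrt{2}$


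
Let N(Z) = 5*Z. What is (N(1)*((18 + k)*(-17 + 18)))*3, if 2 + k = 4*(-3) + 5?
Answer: 135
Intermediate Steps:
k = -9 (k = -2 + (4*(-3) + 5) = -2 + (-12 + 5) = -2 - 7 = -9)
(N(1)*((18 + k)*(-17 + 18)))*3 = ((5*1)*((18 - 9)*(-17 + 18)))*3 = (5*(9*1))*3 = (5*9)*3 = 45*3 = 135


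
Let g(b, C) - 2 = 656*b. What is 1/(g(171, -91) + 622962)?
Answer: 1/735140 ≈ 1.3603e-6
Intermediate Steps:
g(b, C) = 2 + 656*b
1/(g(171, -91) + 622962) = 1/((2 + 656*171) + 622962) = 1/((2 + 112176) + 622962) = 1/(112178 + 622962) = 1/735140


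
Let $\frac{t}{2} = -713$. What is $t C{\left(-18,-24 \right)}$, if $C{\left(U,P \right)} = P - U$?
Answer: $8556$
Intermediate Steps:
$t = -1426$ ($t = 2 \left(-713\right) = -1426$)
$t C{\left(-18,-24 \right)} = - 1426 \left(-24 - -18\right) = - 1426 \left(-24 + 18\right) = \left(-1426\right) \left(-6\right) = 8556$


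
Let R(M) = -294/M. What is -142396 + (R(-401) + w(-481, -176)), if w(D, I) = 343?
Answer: -56962959/401 ≈ -1.4205e+5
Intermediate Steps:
-142396 + (R(-401) + w(-481, -176)) = -142396 + (-294/(-401) + 343) = -142396 + (-294*(-1/401) + 343) = -142396 + (294/401 + 343) = -142396 + 137837/401 = -56962959/401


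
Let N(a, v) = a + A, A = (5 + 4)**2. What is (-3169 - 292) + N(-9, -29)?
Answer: -3389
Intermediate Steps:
A = 81 (A = 9**2 = 81)
N(a, v) = 81 + a (N(a, v) = a + 81 = 81 + a)
(-3169 - 292) + N(-9, -29) = (-3169 - 292) + (81 - 9) = -3461 + 72 = -3389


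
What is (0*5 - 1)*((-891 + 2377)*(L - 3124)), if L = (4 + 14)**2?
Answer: 4160800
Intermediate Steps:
L = 324 (L = 18**2 = 324)
(0*5 - 1)*((-891 + 2377)*(L - 3124)) = (0*5 - 1)*((-891 + 2377)*(324 - 3124)) = (0 - 1)*(1486*(-2800)) = -1*(-4160800) = 4160800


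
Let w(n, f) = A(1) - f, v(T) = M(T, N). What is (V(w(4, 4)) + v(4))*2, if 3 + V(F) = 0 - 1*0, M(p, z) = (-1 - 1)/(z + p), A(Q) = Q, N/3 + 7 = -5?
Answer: -47/8 ≈ -5.8750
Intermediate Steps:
N = -36 (N = -21 + 3*(-5) = -21 - 15 = -36)
M(p, z) = -2/(p + z)
v(T) = -2/(-36 + T) (v(T) = -2/(T - 36) = -2/(-36 + T))
w(n, f) = 1 - f
V(F) = -3 (V(F) = -3 + (0 - 1*0) = -3 + (0 + 0) = -3 + 0 = -3)
(V(w(4, 4)) + v(4))*2 = (-3 - 2/(-36 + 4))*2 = (-3 - 2/(-32))*2 = (-3 - 2*(-1/32))*2 = (-3 + 1/16)*2 = -47/16*2 = -47/8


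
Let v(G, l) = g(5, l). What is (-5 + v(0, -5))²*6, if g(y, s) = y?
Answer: 0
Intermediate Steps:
v(G, l) = 5
(-5 + v(0, -5))²*6 = (-5 + 5)²*6 = 0²*6 = 0*6 = 0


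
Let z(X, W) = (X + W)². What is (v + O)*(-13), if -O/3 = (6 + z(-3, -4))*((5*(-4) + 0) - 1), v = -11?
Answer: -44902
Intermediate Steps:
z(X, W) = (W + X)²
O = 3465 (O = -3*(6 + (-4 - 3)²)*((5*(-4) + 0) - 1) = -3*(6 + (-7)²)*((-20 + 0) - 1) = -3*(6 + 49)*(-20 - 1) = -165*(-21) = -3*(-1155) = 3465)
(v + O)*(-13) = (-11 + 3465)*(-13) = 3454*(-13) = -44902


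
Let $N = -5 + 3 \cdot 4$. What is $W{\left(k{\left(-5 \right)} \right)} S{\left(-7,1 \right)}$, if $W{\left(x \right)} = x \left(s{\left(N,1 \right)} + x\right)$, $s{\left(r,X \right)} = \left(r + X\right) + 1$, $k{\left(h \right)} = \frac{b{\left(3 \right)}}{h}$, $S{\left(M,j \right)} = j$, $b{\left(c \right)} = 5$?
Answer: $-8$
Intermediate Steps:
$N = 7$ ($N = -5 + 12 = 7$)
$k{\left(h \right)} = \frac{5}{h}$
$s{\left(r,X \right)} = 1 + X + r$ ($s{\left(r,X \right)} = \left(X + r\right) + 1 = 1 + X + r$)
$W{\left(x \right)} = x \left(9 + x\right)$ ($W{\left(x \right)} = x \left(\left(1 + 1 + 7\right) + x\right) = x \left(9 + x\right)$)
$W{\left(k{\left(-5 \right)} \right)} S{\left(-7,1 \right)} = \frac{5}{-5} \left(9 + \frac{5}{-5}\right) 1 = 5 \left(- \frac{1}{5}\right) \left(9 + 5 \left(- \frac{1}{5}\right)\right) 1 = - (9 - 1) 1 = \left(-1\right) 8 \cdot 1 = \left(-8\right) 1 = -8$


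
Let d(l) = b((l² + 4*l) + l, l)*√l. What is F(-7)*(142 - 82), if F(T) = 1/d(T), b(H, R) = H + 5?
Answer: -60*I*√7/133 ≈ -1.1936*I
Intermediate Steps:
b(H, R) = 5 + H
d(l) = √l*(5 + l² + 5*l) (d(l) = (5 + ((l² + 4*l) + l))*√l = (5 + (l² + 5*l))*√l = (5 + l² + 5*l)*√l = √l*(5 + l² + 5*l))
F(T) = 1/(√T*(5 + T*(5 + T)))
F(-7)*(142 - 82) = (1/(√(-7)*(5 - 7*(5 - 7))))*(142 - 82) = ((-I*√7/7)/(5 - 7*(-2)))*60 = ((-I*√7/7)/(5 + 14))*60 = (-I*√7/7/19)*60 = (-I*√7/7*(1/19))*60 = -I*√7/133*60 = -60*I*√7/133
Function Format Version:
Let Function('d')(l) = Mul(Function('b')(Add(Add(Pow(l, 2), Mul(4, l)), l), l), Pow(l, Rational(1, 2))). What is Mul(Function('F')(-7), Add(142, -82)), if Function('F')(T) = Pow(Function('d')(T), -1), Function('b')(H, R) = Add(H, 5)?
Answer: Mul(Rational(-60, 133), I, Pow(7, Rational(1, 2))) ≈ Mul(-1.1936, I)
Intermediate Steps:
Function('b')(H, R) = Add(5, H)
Function('d')(l) = Mul(Pow(l, Rational(1, 2)), Add(5, Pow(l, 2), Mul(5, l))) (Function('d')(l) = Mul(Add(5, Add(Add(Pow(l, 2), Mul(4, l)), l)), Pow(l, Rational(1, 2))) = Mul(Add(5, Add(Pow(l, 2), Mul(5, l))), Pow(l, Rational(1, 2))) = Mul(Add(5, Pow(l, 2), Mul(5, l)), Pow(l, Rational(1, 2))) = Mul(Pow(l, Rational(1, 2)), Add(5, Pow(l, 2), Mul(5, l))))
Function('F')(T) = Mul(Pow(T, Rational(-1, 2)), Pow(Add(5, Mul(T, Add(5, T))), -1)) (Function('F')(T) = Pow(Mul(Pow(T, Rational(1, 2)), Add(5, Mul(T, Add(5, T)))), -1) = Mul(Pow(T, Rational(-1, 2)), Pow(Add(5, Mul(T, Add(5, T))), -1)))
Mul(Function('F')(-7), Add(142, -82)) = Mul(Mul(Pow(-7, Rational(-1, 2)), Pow(Add(5, Mul(-7, Add(5, -7))), -1)), Add(142, -82)) = Mul(Mul(Mul(Rational(-1, 7), I, Pow(7, Rational(1, 2))), Pow(Add(5, Mul(-7, -2)), -1)), 60) = Mul(Mul(Mul(Rational(-1, 7), I, Pow(7, Rational(1, 2))), Pow(Add(5, 14), -1)), 60) = Mul(Mul(Mul(Rational(-1, 7), I, Pow(7, Rational(1, 2))), Pow(19, -1)), 60) = Mul(Mul(Mul(Rational(-1, 7), I, Pow(7, Rational(1, 2))), Rational(1, 19)), 60) = Mul(Mul(Rational(-1, 133), I, Pow(7, Rational(1, 2))), 60) = Mul(Rational(-60, 133), I, Pow(7, Rational(1, 2)))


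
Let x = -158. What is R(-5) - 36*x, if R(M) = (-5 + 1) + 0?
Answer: 5684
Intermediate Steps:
R(M) = -4 (R(M) = -4 + 0 = -4)
R(-5) - 36*x = -4 - 36*(-158) = -4 + 5688 = 5684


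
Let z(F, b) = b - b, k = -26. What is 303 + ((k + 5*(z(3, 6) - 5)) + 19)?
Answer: 271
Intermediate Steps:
z(F, b) = 0
303 + ((k + 5*(z(3, 6) - 5)) + 19) = 303 + ((-26 + 5*(0 - 5)) + 19) = 303 + ((-26 + 5*(-5)) + 19) = 303 + ((-26 - 25) + 19) = 303 + (-51 + 19) = 303 - 32 = 271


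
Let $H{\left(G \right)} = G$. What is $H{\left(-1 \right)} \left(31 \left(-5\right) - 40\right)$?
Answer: $195$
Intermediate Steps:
$H{\left(-1 \right)} \left(31 \left(-5\right) - 40\right) = - (31 \left(-5\right) - 40) = - (-155 - 40) = \left(-1\right) \left(-195\right) = 195$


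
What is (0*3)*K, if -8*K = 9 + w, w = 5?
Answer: 0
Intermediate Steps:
K = -7/4 (K = -(9 + 5)/8 = -⅛*14 = -7/4 ≈ -1.7500)
(0*3)*K = (0*3)*(-7/4) = 0*(-7/4) = 0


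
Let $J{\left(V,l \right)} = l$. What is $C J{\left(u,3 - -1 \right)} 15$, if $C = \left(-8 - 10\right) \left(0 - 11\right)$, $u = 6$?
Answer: $11880$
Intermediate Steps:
$C = 198$ ($C = \left(-18\right) \left(-11\right) = 198$)
$C J{\left(u,3 - -1 \right)} 15 = 198 \left(3 - -1\right) 15 = 198 \left(3 + 1\right) 15 = 198 \cdot 4 \cdot 15 = 792 \cdot 15 = 11880$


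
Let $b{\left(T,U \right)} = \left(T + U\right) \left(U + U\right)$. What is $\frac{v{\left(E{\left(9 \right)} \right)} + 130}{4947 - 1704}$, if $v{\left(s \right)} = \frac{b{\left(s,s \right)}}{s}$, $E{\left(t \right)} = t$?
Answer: $\frac{166}{3243} \approx 0.051187$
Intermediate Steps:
$b{\left(T,U \right)} = 2 U \left(T + U\right)$ ($b{\left(T,U \right)} = \left(T + U\right) 2 U = 2 U \left(T + U\right)$)
$v{\left(s \right)} = 4 s$ ($v{\left(s \right)} = \frac{2 s \left(s + s\right)}{s} = \frac{2 s 2 s}{s} = \frac{4 s^{2}}{s} = 4 s$)
$\frac{v{\left(E{\left(9 \right)} \right)} + 130}{4947 - 1704} = \frac{4 \cdot 9 + 130}{4947 - 1704} = \frac{36 + 130}{4947 - 1704} = \frac{166}{3243}$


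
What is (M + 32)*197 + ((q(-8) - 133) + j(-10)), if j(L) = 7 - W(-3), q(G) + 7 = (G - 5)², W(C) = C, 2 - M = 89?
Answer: -10796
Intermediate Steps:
M = -87 (M = 2 - 1*89 = 2 - 89 = -87)
q(G) = -7 + (-5 + G)² (q(G) = -7 + (G - 5)² = -7 + (-5 + G)²)
j(L) = 10 (j(L) = 7 - 1*(-3) = 7 + 3 = 10)
(M + 32)*197 + ((q(-8) - 133) + j(-10)) = (-87 + 32)*197 + (((-7 + (-5 - 8)²) - 133) + 10) = -55*197 + (((-7 + (-13)²) - 133) + 10) = -10835 + (((-7 + 169) - 133) + 10) = -10835 + ((162 - 133) + 10) = -10835 + (29 + 10) = -10835 + 39 = -10796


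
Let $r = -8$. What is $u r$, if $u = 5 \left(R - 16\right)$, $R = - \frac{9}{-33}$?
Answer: $\frac{6920}{11} \approx 629.09$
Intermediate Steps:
$R = \frac{3}{11}$ ($R = \left(-9\right) \left(- \frac{1}{33}\right) = \frac{3}{11} \approx 0.27273$)
$u = - \frac{865}{11}$ ($u = 5 \left(\frac{3}{11} - 16\right) = 5 \left(- \frac{173}{11}\right) = - \frac{865}{11} \approx -78.636$)
$u r = \left(- \frac{865}{11}\right) \left(-8\right) = \frac{6920}{11}$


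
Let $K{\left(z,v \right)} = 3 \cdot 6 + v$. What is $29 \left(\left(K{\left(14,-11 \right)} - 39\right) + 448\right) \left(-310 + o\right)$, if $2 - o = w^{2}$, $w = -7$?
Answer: $-4306848$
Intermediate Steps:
$K{\left(z,v \right)} = 18 + v$
$o = -47$ ($o = 2 - \left(-7\right)^{2} = 2 - 49 = -47$)
$29 \left(\left(K{\left(14,-11 \right)} - 39\right) + 448\right) \left(-310 + o\right) = 29 \left(\left(\left(18 - 11\right) - 39\right) + 448\right) \left(-310 - 47\right) = 29 \left(\left(7 - 39\right) + 448\right) \left(-357\right) = 29 \left(-32 + 448\right) \left(-357\right) = 29 \cdot 416 \left(-357\right) = 29 \left(-148512\right) = -4306848$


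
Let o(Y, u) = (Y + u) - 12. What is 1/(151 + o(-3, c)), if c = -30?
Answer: 1/106 ≈ 0.0094340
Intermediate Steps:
o(Y, u) = -12 + Y + u
1/(151 + o(-3, c)) = 1/(151 + (-12 - 3 - 30)) = 1/(151 - 45) = 1/106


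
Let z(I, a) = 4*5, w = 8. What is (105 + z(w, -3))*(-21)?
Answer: -2625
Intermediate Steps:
z(I, a) = 20
(105 + z(w, -3))*(-21) = (105 + 20)*(-21) = 125*(-21) = -2625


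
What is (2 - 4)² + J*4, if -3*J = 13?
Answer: -40/3 ≈ -13.333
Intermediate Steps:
J = -13/3 (J = -⅓*13 = -13/3 ≈ -4.3333)
(2 - 4)² + J*4 = (2 - 4)² - 13/3*4 = (-2)² - 52/3 = 4 - 52/3 = -40/3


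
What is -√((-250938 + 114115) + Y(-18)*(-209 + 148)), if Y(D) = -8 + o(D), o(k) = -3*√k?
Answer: -√(-136335 + 549*I*√2) ≈ -1.0514 - 369.24*I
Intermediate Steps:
Y(D) = -8 - 3*√D
-√((-250938 + 114115) + Y(-18)*(-209 + 148)) = -√((-250938 + 114115) + (-8 - 9*I*√2)*(-209 + 148)) = -√(-136823 + (-8 - 9*I*√2)*(-61)) = -√(-136823 + (488 + 549*I*√2)) = -√(-136335 + 549*I*√2)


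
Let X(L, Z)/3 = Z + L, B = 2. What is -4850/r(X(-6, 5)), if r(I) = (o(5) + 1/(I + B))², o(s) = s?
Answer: -2425/8 ≈ -303.13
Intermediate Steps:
X(L, Z) = 3*L + 3*Z (X(L, Z) = 3*(Z + L) = 3*(L + Z) = 3*L + 3*Z)
r(I) = (5 + 1/(2 + I))² (r(I) = (5 + 1/(I + 2))² = (5 + 1/(2 + I))²)
-4850/r(X(-6, 5)) = -4850*(2 + (3*(-6) + 3*5))²/(11 + 5*(3*(-6) + 3*5))² = -4850*(2 + (-18 + 15))²/(11 + 5*(-18 + 15))² = -4850*(2 - 3)²/(11 + 5*(-3))² = -4850/(11 - 15)² = -4850/(1*(-4)²) = -4850/(1*16) = -4850/16 = -4850*1/16 = -2425/8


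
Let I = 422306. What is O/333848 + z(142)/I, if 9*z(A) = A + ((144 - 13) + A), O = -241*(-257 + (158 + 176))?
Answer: -35196022529/634437060696 ≈ -0.055476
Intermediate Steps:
O = -18557 (O = -241*(-257 + 334) = -241*77 = -18557)
z(A) = 131/9 + 2*A/9 (z(A) = (A + ((144 - 13) + A))/9 = (A + (131 + A))/9 = (131 + 2*A)/9 = 131/9 + 2*A/9)
O/333848 + z(142)/I = -18557/333848 + (131/9 + (2/9)*142)/422306 = -18557*1/333848 + (131/9 + 284/9)*(1/422306) = -18557/333848 + (415/9)*(1/422306) = -18557/333848 + 415/3800754 = -35196022529/634437060696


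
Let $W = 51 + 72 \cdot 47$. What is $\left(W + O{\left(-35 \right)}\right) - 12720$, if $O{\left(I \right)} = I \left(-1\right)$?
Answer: $-9250$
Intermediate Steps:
$O{\left(I \right)} = - I$
$W = 3435$ ($W = 51 + 3384 = 3435$)
$\left(W + O{\left(-35 \right)}\right) - 12720 = \left(3435 - -35\right) - 12720 = \left(3435 + 35\right) - 12720 = 3470 - 12720 = -9250$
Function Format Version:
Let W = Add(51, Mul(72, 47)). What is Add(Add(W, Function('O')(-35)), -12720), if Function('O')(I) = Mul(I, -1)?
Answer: -9250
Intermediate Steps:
Function('O')(I) = Mul(-1, I)
W = 3435 (W = Add(51, 3384) = 3435)
Add(Add(W, Function('O')(-35)), -12720) = Add(Add(3435, Mul(-1, -35)), -12720) = Add(Add(3435, 35), -12720) = Add(3470, -12720) = -9250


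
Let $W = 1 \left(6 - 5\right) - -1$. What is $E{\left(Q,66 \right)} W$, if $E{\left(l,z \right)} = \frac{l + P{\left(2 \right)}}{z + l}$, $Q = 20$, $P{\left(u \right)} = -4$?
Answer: $\frac{16}{43} \approx 0.37209$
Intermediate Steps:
$W = 2$ ($W = 1 \cdot 1 + 1 = 1 + 1 = 2$)
$E{\left(l,z \right)} = \frac{-4 + l}{l + z}$ ($E{\left(l,z \right)} = \frac{l - 4}{z + l} = \frac{-4 + l}{l + z}$)
$E{\left(Q,66 \right)} W = \frac{-4 + 20}{20 + 66} \cdot 2 = \frac{1}{86} \cdot 16 \cdot 2 = \frac{8}{43} \cdot 2 = \frac{16}{43}$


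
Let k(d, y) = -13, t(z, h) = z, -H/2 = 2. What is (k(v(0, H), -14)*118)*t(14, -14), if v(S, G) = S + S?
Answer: -21476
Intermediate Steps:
H = -4 (H = -2*2 = -4)
v(S, G) = 2*S
(k(v(0, H), -14)*118)*t(14, -14) = -13*118*14 = -1534*14 = -21476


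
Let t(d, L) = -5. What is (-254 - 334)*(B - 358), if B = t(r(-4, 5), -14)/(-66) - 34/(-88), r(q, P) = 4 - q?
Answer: 2312555/11 ≈ 2.1023e+5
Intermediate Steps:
B = 61/132 (B = -5/(-66) - 34/(-88) = -5*(-1/66) - 34*(-1/88) = 5/66 + 17/44 = 61/132 ≈ 0.46212)
(-254 - 334)*(B - 358) = (-254 - 334)*(61/132 - 358) = -588*(-47195/132) = 2312555/11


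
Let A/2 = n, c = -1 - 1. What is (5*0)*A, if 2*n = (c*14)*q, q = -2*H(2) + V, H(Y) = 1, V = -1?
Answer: 0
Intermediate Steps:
c = -2
q = -3 (q = -2*1 - 1 = -2 - 1 = -3)
n = 42 (n = (-2*14*(-3))/2 = (-28*(-3))/2 = (1/2)*84 = 42)
A = 84 (A = 2*42 = 84)
(5*0)*A = (5*0)*84 = 0*84 = 0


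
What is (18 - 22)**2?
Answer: 16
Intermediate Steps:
(18 - 22)**2 = (-4)**2 = 16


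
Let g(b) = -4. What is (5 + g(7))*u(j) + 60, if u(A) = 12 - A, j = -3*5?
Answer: 87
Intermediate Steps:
j = -15
(5 + g(7))*u(j) + 60 = (5 - 4)*(12 - 1*(-15)) + 60 = 1*(12 + 15) + 60 = 1*27 + 60 = 27 + 60 = 87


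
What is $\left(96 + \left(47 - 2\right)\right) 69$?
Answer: $9729$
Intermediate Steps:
$\left(96 + \left(47 - 2\right)\right) 69 = \left(96 + 45\right) 69 = 141 \cdot 69 = 9729$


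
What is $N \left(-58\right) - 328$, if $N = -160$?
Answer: $8952$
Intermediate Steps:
$N \left(-58\right) - 328 = \left(-160\right) \left(-58\right) - 328 = 9280 - 328 = 8952$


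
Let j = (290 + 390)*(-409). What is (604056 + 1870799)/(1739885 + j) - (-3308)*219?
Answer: 211796210527/292353 ≈ 7.2445e+5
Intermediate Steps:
j = -278120 (j = 680*(-409) = -278120)
(604056 + 1870799)/(1739885 + j) - (-3308)*219 = (604056 + 1870799)/(1739885 - 278120) - (-3308)*219 = 2474855/1461765 - 1*(-724452) = 2474855*(1/1461765) + 724452 = 494971/292353 + 724452 = 211796210527/292353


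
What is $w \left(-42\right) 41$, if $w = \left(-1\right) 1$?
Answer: $1722$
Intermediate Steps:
$w = -1$
$w \left(-42\right) 41 = \left(-1\right) \left(-42\right) 41 = 42 \cdot 41 = 1722$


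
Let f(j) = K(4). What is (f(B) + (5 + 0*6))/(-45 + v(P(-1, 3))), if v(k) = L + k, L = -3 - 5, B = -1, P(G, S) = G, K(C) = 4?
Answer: -⅙ ≈ -0.16667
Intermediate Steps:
f(j) = 4
L = -8
v(k) = -8 + k
(f(B) + (5 + 0*6))/(-45 + v(P(-1, 3))) = (4 + (5 + 0*6))/(-45 + (-8 - 1)) = (4 + (5 + 0))/(-45 - 9) = (4 + 5)/(-54) = 9*(-1/54) = -⅙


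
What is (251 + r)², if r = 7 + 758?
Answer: 1032256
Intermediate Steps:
r = 765
(251 + r)² = (251 + 765)² = 1016² = 1032256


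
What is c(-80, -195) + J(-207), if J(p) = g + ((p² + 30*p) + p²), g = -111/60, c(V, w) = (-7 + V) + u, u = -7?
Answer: 1587843/20 ≈ 79392.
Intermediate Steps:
c(V, w) = -14 + V (c(V, w) = (-7 + V) - 7 = -14 + V)
g = -37/20 (g = -111*1/60 = -37/20 ≈ -1.8500)
J(p) = -37/20 + 2*p² + 30*p (J(p) = -37/20 + ((p² + 30*p) + p²) = -37/20 + (2*p² + 30*p) = -37/20 + 2*p² + 30*p)
c(-80, -195) + J(-207) = (-14 - 80) + (-37/20 + 2*(-207)² + 30*(-207)) = -94 + (-37/20 + 2*42849 - 6210) = -94 + (-37/20 + 85698 - 6210) = -94 + 1589723/20 = 1587843/20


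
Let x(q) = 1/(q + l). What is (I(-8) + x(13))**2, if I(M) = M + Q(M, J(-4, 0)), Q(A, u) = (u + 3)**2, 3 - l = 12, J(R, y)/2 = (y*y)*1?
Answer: 25/16 ≈ 1.5625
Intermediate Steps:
J(R, y) = 2*y**2 (J(R, y) = 2*((y*y)*1) = 2*(y**2*1) = 2*y**2)
l = -9 (l = 3 - 1*12 = 3 - 12 = -9)
Q(A, u) = (3 + u)**2
x(q) = 1/(-9 + q) (x(q) = 1/(q - 9) = 1/(-9 + q))
I(M) = 9 + M (I(M) = M + (3 + 2*0**2)**2 = M + (3 + 2*0)**2 = M + (3 + 0)**2 = M + 3**2 = M + 9 = 9 + M)
(I(-8) + x(13))**2 = ((9 - 8) + 1/(-9 + 13))**2 = (1 + 1/4)**2 = (5/4)**2 = 25/16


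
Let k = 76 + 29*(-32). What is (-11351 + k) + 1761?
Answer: -10442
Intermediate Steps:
k = -852 (k = 76 - 928 = -852)
(-11351 + k) + 1761 = (-11351 - 852) + 1761 = -12203 + 1761 = -10442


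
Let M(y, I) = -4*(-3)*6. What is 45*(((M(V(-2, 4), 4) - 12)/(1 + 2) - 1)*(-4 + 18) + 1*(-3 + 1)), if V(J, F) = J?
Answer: 11880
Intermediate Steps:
M(y, I) = 72 (M(y, I) = 12*6 = 72)
45*(((M(V(-2, 4), 4) - 12)/(1 + 2) - 1)*(-4 + 18) + 1*(-3 + 1)) = 45*(((72 - 12)/(1 + 2) - 1)*(-4 + 18) + 1*(-3 + 1)) = 45*((60/3 - 1)*14 + 1*(-2)) = 45*((60*(⅓) - 1)*14 - 2) = 45*((20 - 1)*14 - 2) = 45*(19*14 - 2) = 45*(266 - 2) = 45*264 = 11880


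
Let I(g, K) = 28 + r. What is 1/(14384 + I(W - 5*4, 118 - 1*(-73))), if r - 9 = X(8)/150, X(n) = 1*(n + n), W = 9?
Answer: 75/1081583 ≈ 6.9343e-5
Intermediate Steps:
X(n) = 2*n (X(n) = 1*(2*n) = 2*n)
r = 683/75 (r = 9 + (2*8)/150 = 9 + 16*(1/150) = 9 + 8/75 = 683/75 ≈ 9.1067)
I(g, K) = 2783/75 (I(g, K) = 28 + 683/75 = 2783/75)
1/(14384 + I(W - 5*4, 118 - 1*(-73))) = 1/(14384 + 2783/75) = 1/(1081583/75) = 75/1081583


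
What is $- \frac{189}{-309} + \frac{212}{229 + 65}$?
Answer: $\frac{20179}{15141} \approx 1.3327$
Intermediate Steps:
$- \frac{189}{-309} + \frac{212}{229 + 65} = \left(-189\right) \left(- \frac{1}{309}\right) + \frac{212}{294} = \frac{63}{103} + 212 \cdot \frac{1}{294} = \frac{63}{103} + \frac{106}{147} = \frac{20179}{15141}$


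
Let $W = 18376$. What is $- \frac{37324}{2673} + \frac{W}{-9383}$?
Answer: $- \frac{36302740}{2280069} \approx -15.922$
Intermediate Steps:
$- \frac{37324}{2673} + \frac{W}{-9383} = - \frac{37324}{2673} + \frac{18376}{-9383} = \left(-37324\right) \frac{1}{2673} + 18376 \left(- \frac{1}{9383}\right) = - \frac{37324}{2673} - \frac{18376}{9383} = - \frac{36302740}{2280069}$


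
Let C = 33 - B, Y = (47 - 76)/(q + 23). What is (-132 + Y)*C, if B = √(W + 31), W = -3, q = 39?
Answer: -271029/62 + 8213*√7/31 ≈ -3670.5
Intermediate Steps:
B = 2*√7 (B = √(-3 + 31) = √28 = 2*√7 ≈ 5.2915)
Y = -29/62 (Y = (47 - 76)/(39 + 23) = -29/62 ≈ -0.46774)
C = 33 - 2*√7 ≈ 27.708
(-132 + Y)*C = (-132 - 29/62)*(33 - 2*√7) = -8213*(33 - 2*√7)/62 = -271029/62 + 8213*√7/31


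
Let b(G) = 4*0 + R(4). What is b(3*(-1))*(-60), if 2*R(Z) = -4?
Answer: 120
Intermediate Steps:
R(Z) = -2 (R(Z) = (½)*(-4) = -2)
b(G) = -2 (b(G) = 4*0 - 2 = 0 - 2 = -2)
b(3*(-1))*(-60) = -2*(-60) = 120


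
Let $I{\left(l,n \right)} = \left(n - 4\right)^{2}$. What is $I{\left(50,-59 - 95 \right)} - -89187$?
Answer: $114151$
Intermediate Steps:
$I{\left(l,n \right)} = \left(-4 + n\right)^{2}$
$I{\left(50,-59 - 95 \right)} - -89187 = \left(-4 - 154\right)^{2} - -89187 = \left(-4 - 154\right)^{2} + 89187 = \left(-158\right)^{2} + 89187 = 24964 + 89187 = 114151$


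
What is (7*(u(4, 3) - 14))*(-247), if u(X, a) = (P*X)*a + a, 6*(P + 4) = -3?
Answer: 112385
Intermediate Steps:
P = -9/2 (P = -4 + (⅙)*(-3) = -4 - ½ = -9/2 ≈ -4.5000)
u(X, a) = a - 9*X*a/2 (u(X, a) = (-9*X/2)*a + a = -9*X*a/2 + a = a - 9*X*a/2)
(7*(u(4, 3) - 14))*(-247) = (7*((½)*3*(2 - 9*4) - 14))*(-247) = (7*((½)*3*(2 - 36) - 14))*(-247) = (7*((½)*3*(-34) - 14))*(-247) = (7*(-51 - 14))*(-247) = (7*(-65))*(-247) = -455*(-247) = 112385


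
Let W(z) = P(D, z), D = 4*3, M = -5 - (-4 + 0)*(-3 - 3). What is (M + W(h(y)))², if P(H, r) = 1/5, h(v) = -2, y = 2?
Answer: 20736/25 ≈ 829.44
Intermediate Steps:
M = -29 (M = -5 - (-4)*(-6) = -5 - 1*24 = -5 - 24 = -29)
D = 12
P(H, r) = ⅕
W(z) = ⅕
(M + W(h(y)))² = (-29 + ⅕)² = (-144/5)² = 20736/25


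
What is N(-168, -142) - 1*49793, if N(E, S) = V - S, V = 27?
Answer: -49624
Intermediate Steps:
N(E, S) = 27 - S
N(-168, -142) - 1*49793 = (27 - 1*(-142)) - 1*49793 = (27 + 142) - 49793 = 169 - 49793 = -49624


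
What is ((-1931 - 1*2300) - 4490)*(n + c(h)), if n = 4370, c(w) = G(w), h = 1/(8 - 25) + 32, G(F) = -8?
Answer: -38041002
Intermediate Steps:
h = 543/17 (h = 1/(-17) + 32 = -1/17 + 32 = 543/17 ≈ 31.941)
c(w) = -8
((-1931 - 1*2300) - 4490)*(n + c(h)) = ((-1931 - 1*2300) - 4490)*(4370 - 8) = ((-1931 - 2300) - 4490)*4362 = (-4231 - 4490)*4362 = -8721*4362 = -38041002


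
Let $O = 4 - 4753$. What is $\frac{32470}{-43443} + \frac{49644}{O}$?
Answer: $- \frac{770294774}{68770269} \approx -11.201$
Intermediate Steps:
$O = -4749$ ($O = 4 - 4753 = -4749$)
$\frac{32470}{-43443} + \frac{49644}{O} = \frac{32470}{-43443} + \frac{49644}{-4749} = 32470 \left(- \frac{1}{43443}\right) + 49644 \left(- \frac{1}{4749}\right) = - \frac{32470}{43443} - \frac{16548}{1583} = - \frac{770294774}{68770269}$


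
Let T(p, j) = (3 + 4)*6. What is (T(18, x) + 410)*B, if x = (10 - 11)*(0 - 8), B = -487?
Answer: -220124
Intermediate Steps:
x = 8 (x = -1*(-8) = 8)
T(p, j) = 42 (T(p, j) = 7*6 = 42)
(T(18, x) + 410)*B = (42 + 410)*(-487) = 452*(-487) = -220124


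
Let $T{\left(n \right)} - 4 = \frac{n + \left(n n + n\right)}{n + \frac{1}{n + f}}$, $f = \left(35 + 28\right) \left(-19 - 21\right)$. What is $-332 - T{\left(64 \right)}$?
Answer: $- \frac{63187632}{157183} \approx -402.0$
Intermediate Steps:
$f = -2520$ ($f = 63 \left(-40\right) = -2520$)
$T{\left(n \right)} = 4 + \frac{n^{2} + 2 n}{n + \frac{1}{-2520 + n}}$ ($T{\left(n \right)} = 4 + \frac{n + \left(n n + n\right)}{n + \frac{1}{n - 2520}} = 4 + \frac{n + \left(n^{2} + n\right)}{n + \frac{1}{-2520 + n}} = 4 + \frac{n + \left(n + n^{2}\right)}{n + \frac{1}{-2520 + n}} = 4 + \frac{n^{2} + 2 n}{n + \frac{1}{-2520 + n}}$)
$-332 - T{\left(64 \right)} = -332 - \frac{4 + 64^{3} - 967680 - 2514 \cdot 64^{2}}{1 + 64^{2} - 161280} = -332 - \frac{4 + 262144 - 967680 - 10297344}{1 + 4096 - 161280} = -332 - \frac{4 + 262144 - 967680 - 10297344}{-157183} = -332 - \left(- \frac{1}{157183}\right) \left(-11002876\right) = -332 - \frac{11002876}{157183} = - \frac{63187632}{157183}$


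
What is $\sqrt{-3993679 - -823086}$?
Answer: $i \sqrt{3170593} \approx 1780.6 i$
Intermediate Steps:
$\sqrt{-3993679 - -823086} = \sqrt{-3993679 + \left(-898 + 823984\right)} = \sqrt{-3993679 + 823086} = \sqrt{-3170593} = i \sqrt{3170593}$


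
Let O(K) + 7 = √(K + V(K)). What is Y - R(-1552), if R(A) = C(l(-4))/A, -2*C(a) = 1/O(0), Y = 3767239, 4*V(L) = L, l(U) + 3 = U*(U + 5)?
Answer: 81854568993/21728 ≈ 3.7672e+6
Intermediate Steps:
l(U) = -3 + U*(5 + U) (l(U) = -3 + U*(U + 5) = -3 + U*(5 + U))
V(L) = L/4
O(K) = -7 + √5*√K/2 (O(K) = -7 + √(K + K/4) = -7 + √(5*K/4) = -7 + √5*√K/2)
C(a) = 1/14 (C(a) = -1/(2*(-7 + √5*√0/2)) = -1/(2*(-7 + (½)*√5*0)) = -1/(2*(-7 + 0)) = -½/(-7) = -½*(-⅐) = 1/14)
R(A) = 1/(14*A)
Y - R(-1552) = 3767239 - 1/(14*(-1552)) = 3767239 - (-1)/(14*1552) = 3767239 - 1*(-1/21728) = 3767239 + 1/21728 = 81854568993/21728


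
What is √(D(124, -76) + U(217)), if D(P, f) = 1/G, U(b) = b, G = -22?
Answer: √105006/22 ≈ 14.729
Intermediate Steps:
D(P, f) = -1/22 (D(P, f) = 1/(-22) = -1/22)
√(D(124, -76) + U(217)) = √(-1/22 + 217) = √(4773/22) = √105006/22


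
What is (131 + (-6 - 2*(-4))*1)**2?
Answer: 17689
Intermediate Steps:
(131 + (-6 - 2*(-4))*1)**2 = (131 + (-6 + 8)*1)**2 = (131 + 2*1)**2 = (131 + 2)**2 = 133**2 = 17689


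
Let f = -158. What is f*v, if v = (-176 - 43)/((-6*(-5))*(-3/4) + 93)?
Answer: 23068/47 ≈ 490.81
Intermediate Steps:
v = -146/47 (v = -219/(30*(-3*¼) + 93) = -219/(30*(-¾) + 93) = -219/(-45/2 + 93) = -219/141/2 = -219*2/141 = -146/47 ≈ -3.1064)
f*v = -158*(-146/47) = 23068/47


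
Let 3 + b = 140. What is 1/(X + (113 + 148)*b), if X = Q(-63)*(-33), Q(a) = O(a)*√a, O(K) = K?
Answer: 3973/172318248 - 77*I*√7/19146472 ≈ 2.3056e-5 - 1.064e-5*I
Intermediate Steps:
b = 137 (b = -3 + 140 = 137)
Q(a) = a^(3/2) (Q(a) = a*√a = a^(3/2))
X = 6237*I*√7 (X = (-63)^(3/2)*(-33) = -189*I*√7*(-33) = 6237*I*√7 ≈ 16502.0*I)
1/(X + (113 + 148)*b) = 1/(6237*I*√7 + (113 + 148)*137) = 1/(6237*I*√7 + 261*137) = 1/(6237*I*√7 + 35757) = 1/(35757 + 6237*I*√7)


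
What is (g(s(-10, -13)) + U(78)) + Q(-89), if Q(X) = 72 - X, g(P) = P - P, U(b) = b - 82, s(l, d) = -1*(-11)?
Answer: 157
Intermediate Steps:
s(l, d) = 11
U(b) = -82 + b
g(P) = 0
(g(s(-10, -13)) + U(78)) + Q(-89) = (0 + (-82 + 78)) + (72 - 1*(-89)) = (0 - 4) + (72 + 89) = -4 + 161 = 157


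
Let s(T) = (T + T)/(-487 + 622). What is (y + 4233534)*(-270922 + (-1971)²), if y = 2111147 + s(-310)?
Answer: 619086958674697/27 ≈ 2.2929e+13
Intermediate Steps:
s(T) = 2*T/135 (s(T) = (2*T)/135 = (2*T)*(1/135) = 2*T/135)
y = 57000845/27 (y = 2111147 + (2/135)*(-310) = 2111147 - 124/27 = 57000845/27 ≈ 2.1111e+6)
(y + 4233534)*(-270922 + (-1971)²) = (57000845/27 + 4233534)*(-270922 + (-1971)²) = 171306263*(-270922 + 3884841)/27 = (171306263/27)*3613919 = 619086958674697/27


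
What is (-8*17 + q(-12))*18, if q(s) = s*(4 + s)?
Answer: -720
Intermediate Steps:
(-8*17 + q(-12))*18 = (-8*17 - 12*(4 - 12))*18 = (-136 - 12*(-8))*18 = (-136 + 96)*18 = -40*18 = -720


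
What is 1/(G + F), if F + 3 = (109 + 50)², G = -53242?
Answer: -1/27964 ≈ -3.5760e-5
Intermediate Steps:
F = 25278 (F = -3 + (109 + 50)² = -3 + 159² = -3 + 25281 = 25278)
1/(G + F) = 1/(-53242 + 25278) = 1/(-27964) = -1/27964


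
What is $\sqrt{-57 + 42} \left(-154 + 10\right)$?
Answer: $- 144 i \sqrt{15} \approx - 557.71 i$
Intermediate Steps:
$\sqrt{-57 + 42} \left(-154 + 10\right) = \sqrt{-15} \left(-144\right) = i \sqrt{15} \left(-144\right) = - 144 i \sqrt{15}$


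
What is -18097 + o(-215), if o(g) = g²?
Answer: 28128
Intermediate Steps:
-18097 + o(-215) = -18097 + (-215)² = -18097 + 46225 = 28128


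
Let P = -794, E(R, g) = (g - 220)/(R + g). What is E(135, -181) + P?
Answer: -36123/46 ≈ -785.28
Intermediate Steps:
E(R, g) = (-220 + g)/(R + g)
E(135, -181) + P = (-220 - 181)/(135 - 181) - 794 = -401/(-46) - 794 = -1/46*(-401) - 794 = 401/46 - 794 = -36123/46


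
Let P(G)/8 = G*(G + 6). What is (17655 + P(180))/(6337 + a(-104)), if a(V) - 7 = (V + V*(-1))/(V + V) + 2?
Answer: 285495/6346 ≈ 44.988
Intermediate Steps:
P(G) = 8*G*(6 + G) (P(G) = 8*(G*(G + 6)) = 8*(G*(6 + G)) = 8*G*(6 + G))
a(V) = 9 (a(V) = 7 + ((V + V*(-1))/(V + V) + 2) = 7 + ((V - V)/((2*V)) + 2) = 7 + ((1/(2*V))*0 + 2) = 7 + (0 + 2) = 7 + 2 = 9)
(17655 + P(180))/(6337 + a(-104)) = (17655 + 8*180*(6 + 180))/(6337 + 9) = (17655 + 8*180*186)/6346 = (17655 + 267840)*(1/6346) = 285495*(1/6346) = 285495/6346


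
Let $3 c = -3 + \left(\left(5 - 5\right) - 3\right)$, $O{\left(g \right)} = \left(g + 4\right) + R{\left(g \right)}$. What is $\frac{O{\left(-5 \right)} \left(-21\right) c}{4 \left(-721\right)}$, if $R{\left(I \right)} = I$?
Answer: $\frac{9}{103} \approx 0.087379$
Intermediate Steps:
$O{\left(g \right)} = 4 + 2 g$ ($O{\left(g \right)} = \left(g + 4\right) + g = \left(4 + g\right) + g = 4 + 2 g$)
$c = -2$ ($c = \frac{-3 + \left(\left(5 - 5\right) - 3\right)}{3} = \frac{-3 + \left(0 - 3\right)}{3} = \frac{-3 - 3}{3} = \frac{1}{3} \left(-6\right) = -2$)
$\frac{O{\left(-5 \right)} \left(-21\right) c}{4 \left(-721\right)} = \frac{\left(4 + 2 \left(-5\right)\right) \left(-21\right) \left(-2\right)}{4 \left(-721\right)} = \frac{\left(4 - 10\right) \left(-21\right) \left(-2\right)}{-2884} = \left(-6\right) \left(-21\right) \left(-2\right) \left(- \frac{1}{2884}\right) = 126 \left(-2\right) \left(- \frac{1}{2884}\right) = \left(-252\right) \left(- \frac{1}{2884}\right) = \frac{9}{103}$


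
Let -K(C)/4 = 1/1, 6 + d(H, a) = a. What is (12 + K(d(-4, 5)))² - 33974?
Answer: -33910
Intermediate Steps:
d(H, a) = -6 + a
K(C) = -4 (K(C) = -4/1 = -4*1 = -4)
(12 + K(d(-4, 5)))² - 33974 = (12 - 4)² - 33974 = 8² - 33974 = 64 - 33974 = -33910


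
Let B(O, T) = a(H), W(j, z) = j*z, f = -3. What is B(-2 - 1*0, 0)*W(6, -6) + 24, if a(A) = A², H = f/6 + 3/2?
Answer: -12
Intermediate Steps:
H = 1 (H = -3/6 + 3/2 = -3*⅙ + 3*(½) = -½ + 3/2 = 1)
B(O, T) = 1 (B(O, T) = 1² = 1)
B(-2 - 1*0, 0)*W(6, -6) + 24 = 1*(6*(-6)) + 24 = 1*(-36) + 24 = -36 + 24 = -12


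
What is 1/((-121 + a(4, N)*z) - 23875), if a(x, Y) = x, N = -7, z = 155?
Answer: -1/23376 ≈ -4.2779e-5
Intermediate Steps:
1/((-121 + a(4, N)*z) - 23875) = 1/((-121 + 4*155) - 23875) = 1/((-121 + 620) - 23875) = 1/(499 - 23875) = 1/(-23376) = -1/23376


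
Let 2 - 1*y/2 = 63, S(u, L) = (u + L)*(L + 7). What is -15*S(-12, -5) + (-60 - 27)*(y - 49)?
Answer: 15387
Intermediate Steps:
S(u, L) = (7 + L)*(L + u) (S(u, L) = (L + u)*(7 + L) = (7 + L)*(L + u))
y = -122 (y = 4 - 2*63 = 4 - 126 = -122)
-15*S(-12, -5) + (-60 - 27)*(y - 49) = -15*((-5)² + 7*(-5) + 7*(-12) - 5*(-12)) + (-60 - 27)*(-122 - 49) = -15*(25 - 35 - 84 + 60) - 87*(-171) = -15*(-34) + 14877 = 510 + 14877 = 15387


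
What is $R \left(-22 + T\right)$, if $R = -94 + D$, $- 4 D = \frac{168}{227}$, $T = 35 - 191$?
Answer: $\frac{3805640}{227} \approx 16765.0$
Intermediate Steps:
$T = -156$ ($T = 35 - 191 = -156$)
$D = - \frac{42}{227}$ ($D = - \frac{168 \cdot \frac{1}{227}}{4} = \left(- \frac{1}{4}\right) \frac{168}{227} = - \frac{42}{227} \approx -0.18502$)
$R = - \frac{21380}{227}$ ($R = -94 - \frac{42}{227} = - \frac{21380}{227} \approx -94.185$)
$R \left(-22 + T\right) = - \frac{21380 \left(-22 - 156\right)}{227} = \left(- \frac{21380}{227}\right) \left(-178\right) = \frac{3805640}{227}$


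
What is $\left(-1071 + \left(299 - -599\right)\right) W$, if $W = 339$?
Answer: $-58647$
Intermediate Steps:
$\left(-1071 + \left(299 - -599\right)\right) W = \left(-1071 + \left(299 - -599\right)\right) 339 = \left(-1071 + \left(299 + 599\right)\right) 339 = \left(-1071 + 898\right) 339 = \left(-173\right) 339 = -58647$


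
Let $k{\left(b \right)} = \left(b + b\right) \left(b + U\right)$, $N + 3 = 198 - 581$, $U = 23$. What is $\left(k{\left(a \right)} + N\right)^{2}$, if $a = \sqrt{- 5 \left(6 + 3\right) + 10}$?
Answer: $133876 - 41952 i \sqrt{35} \approx 1.3388 \cdot 10^{5} - 2.4819 \cdot 10^{5} i$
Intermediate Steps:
$a = i \sqrt{35}$ ($a = \sqrt{\left(-5\right) 9 + 10} = \sqrt{-45 + 10} = \sqrt{-35} = i \sqrt{35} \approx 5.9161 i$)
$N = -386$ ($N = -3 + \left(198 - 581\right) = -3 - 383 = -386$)
$k{\left(b \right)} = 2 b \left(23 + b\right)$ ($k{\left(b \right)} = \left(b + b\right) \left(b + 23\right) = 2 b \left(23 + b\right)$)
$\left(k{\left(a \right)} + N\right)^{2} = \left(2 i \sqrt{35} \left(23 + i \sqrt{35}\right) - 386\right)^{2} = \left(-386 + 2 i \sqrt{35} \left(23 + i \sqrt{35}\right)\right)^{2}$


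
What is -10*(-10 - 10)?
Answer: 200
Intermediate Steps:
-10*(-10 - 10) = -10*(-20) = 200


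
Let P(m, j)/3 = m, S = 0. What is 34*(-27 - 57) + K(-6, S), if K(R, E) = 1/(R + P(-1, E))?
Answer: -25705/9 ≈ -2856.1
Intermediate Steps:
P(m, j) = 3*m
K(R, E) = 1/(-3 + R) (K(R, E) = 1/(R + 3*(-1)) = 1/(R - 3) = 1/(-3 + R))
34*(-27 - 57) + K(-6, S) = 34*(-27 - 57) + 1/(-3 - 6) = 34*(-84) + 1/(-9) = -2856 - ⅑ = -25705/9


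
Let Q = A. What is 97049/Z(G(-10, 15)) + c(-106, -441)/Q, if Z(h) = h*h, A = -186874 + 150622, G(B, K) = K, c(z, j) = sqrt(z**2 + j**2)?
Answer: 97049/225 - sqrt(205717)/36252 ≈ 431.32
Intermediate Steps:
c(z, j) = sqrt(j**2 + z**2)
A = -36252
Q = -36252
Z(h) = h**2
97049/Z(G(-10, 15)) + c(-106, -441)/Q = 97049/(15**2) + sqrt((-441)**2 + (-106)**2)/(-36252) = 97049/225 + sqrt(194481 + 11236)*(-1/36252) = 97049*(1/225) + sqrt(205717)*(-1/36252) = 97049/225 - sqrt(205717)/36252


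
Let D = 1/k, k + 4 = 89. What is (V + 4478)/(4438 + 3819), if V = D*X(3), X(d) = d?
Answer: 380633/701845 ≈ 0.54233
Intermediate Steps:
k = 85 (k = -4 + 89 = 85)
D = 1/85 ≈ 0.011765
V = 3/85 (V = (1/85)*3 = 3/85 ≈ 0.035294)
(V + 4478)/(4438 + 3819) = (3/85 + 4478)/(4438 + 3819) = (380633/85)/8257 = (380633/85)*(1/8257) = 380633/701845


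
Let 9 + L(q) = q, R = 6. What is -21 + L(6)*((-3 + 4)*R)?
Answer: -39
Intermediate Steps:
L(q) = -9 + q
-21 + L(6)*((-3 + 4)*R) = -21 + (-9 + 6)*((-3 + 4)*6) = -21 - 3*6 = -21 - 18 = -39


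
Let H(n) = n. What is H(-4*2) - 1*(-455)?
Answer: 447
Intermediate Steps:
H(-4*2) - 1*(-455) = -4*2 - 1*(-455) = -8 + 455 = 447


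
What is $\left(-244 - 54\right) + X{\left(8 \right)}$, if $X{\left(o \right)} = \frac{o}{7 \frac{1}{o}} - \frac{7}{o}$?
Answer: $- \frac{16225}{56} \approx -289.73$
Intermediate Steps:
$X{\left(o \right)} = - \frac{7}{o} + \frac{o^{2}}{7}$ ($X{\left(o \right)} = o \frac{o}{7} - \frac{7}{o} = \frac{o^{2}}{7} - \frac{7}{o} = - \frac{7}{o} + \frac{o^{2}}{7}$)
$\left(-244 - 54\right) + X{\left(8 \right)} = \left(-244 - 54\right) + \frac{-49 + 8^{3}}{7 \cdot 8} = -298 + \frac{1}{7} \cdot \frac{1}{8} \left(-49 + 512\right) = -298 + \frac{1}{7} \cdot \frac{1}{8} \cdot 463 = -298 + \frac{463}{56} = - \frac{16225}{56}$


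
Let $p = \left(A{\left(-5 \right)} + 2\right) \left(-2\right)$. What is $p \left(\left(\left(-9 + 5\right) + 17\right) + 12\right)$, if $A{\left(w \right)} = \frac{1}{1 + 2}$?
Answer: $- \frac{350}{3} \approx -116.67$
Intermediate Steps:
$A{\left(w \right)} = \frac{1}{3}$
$p = - \frac{14}{3}$ ($p = \left(\frac{1}{3} + 2\right) \left(-2\right) = \frac{7}{3} \left(-2\right) = - \frac{14}{3} \approx -4.6667$)
$p \left(\left(\left(-9 + 5\right) + 17\right) + 12\right) = - \frac{14 \left(\left(\left(-9 + 5\right) + 17\right) + 12\right)}{3} = - \frac{14 \left(\left(-4 + 17\right) + 12\right)}{3} = - \frac{14 \left(13 + 12\right)}{3} = \left(- \frac{14}{3}\right) 25 = - \frac{350}{3}$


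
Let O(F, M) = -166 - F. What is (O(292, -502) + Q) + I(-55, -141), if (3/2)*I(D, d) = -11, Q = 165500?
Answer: 495104/3 ≈ 1.6503e+5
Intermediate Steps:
I(D, d) = -22/3 (I(D, d) = (2/3)*(-11) = -22/3)
(O(292, -502) + Q) + I(-55, -141) = ((-166 - 1*292) + 165500) - 22/3 = ((-166 - 292) + 165500) - 22/3 = (-458 + 165500) - 22/3 = 165042 - 22/3 = 495104/3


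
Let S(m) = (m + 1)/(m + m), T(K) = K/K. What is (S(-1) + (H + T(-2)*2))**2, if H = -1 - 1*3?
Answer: 4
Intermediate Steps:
T(K) = 1
S(m) = (1 + m)/(2*m) (S(m) = (1 + m)/((2*m)) = (1 + m)*(1/(2*m)) = (1 + m)/(2*m))
H = -4 (H = -1 - 3 = -4)
(S(-1) + (H + T(-2)*2))**2 = ((1/2)*(1 - 1)/(-1) + (-4 + 1*2))**2 = ((1/2)*(-1)*0 + (-4 + 2))**2 = (0 - 2)**2 = (-2)**2 = 4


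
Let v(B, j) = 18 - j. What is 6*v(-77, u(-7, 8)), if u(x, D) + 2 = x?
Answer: 162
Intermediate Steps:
u(x, D) = -2 + x
6*v(-77, u(-7, 8)) = 6*(18 - (-2 - 7)) = 6*(18 - 1*(-9)) = 6*(18 + 9) = 6*27 = 162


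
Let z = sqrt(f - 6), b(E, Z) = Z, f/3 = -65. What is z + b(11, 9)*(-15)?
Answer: -135 + I*sqrt(201) ≈ -135.0 + 14.177*I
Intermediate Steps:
f = -195 (f = 3*(-65) = -195)
z = I*sqrt(201) (z = sqrt(-195 - 6) = sqrt(-201) = I*sqrt(201) ≈ 14.177*I)
z + b(11, 9)*(-15) = I*sqrt(201) + 9*(-15) = I*sqrt(201) - 135 = -135 + I*sqrt(201)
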